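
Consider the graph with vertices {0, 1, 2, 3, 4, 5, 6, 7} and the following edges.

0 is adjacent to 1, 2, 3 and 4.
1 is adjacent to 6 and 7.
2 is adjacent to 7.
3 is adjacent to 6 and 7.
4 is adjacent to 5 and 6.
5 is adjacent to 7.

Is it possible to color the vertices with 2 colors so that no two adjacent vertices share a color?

The cycle 7-5-4-0-2-7 has odd length 5, so it cannot be 2-colored; at least 3 colors are needed.
So 2 colors are not enough.

No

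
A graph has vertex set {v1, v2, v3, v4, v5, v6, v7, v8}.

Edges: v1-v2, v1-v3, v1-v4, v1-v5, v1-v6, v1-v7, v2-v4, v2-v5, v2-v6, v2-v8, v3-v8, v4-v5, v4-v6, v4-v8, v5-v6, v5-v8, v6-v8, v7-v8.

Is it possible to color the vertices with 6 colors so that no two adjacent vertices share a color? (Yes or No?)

Yes

The chromatic number is 5. v1, v2, v4, v5, v6 form a clique, so at least 5 colors are needed.
5 colors suffice: color 1 → {v1, v8}; color 2 → {v3, v5, v7}; color 3 → {v2}; color 4 → {v4}; color 5 → {v6}.
Since 6 ≥ 5, a proper 6-coloring certainly exists.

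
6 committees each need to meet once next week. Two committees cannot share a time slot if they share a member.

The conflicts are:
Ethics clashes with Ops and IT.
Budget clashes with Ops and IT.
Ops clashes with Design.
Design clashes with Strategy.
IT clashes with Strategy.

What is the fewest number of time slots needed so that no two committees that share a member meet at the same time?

The cycle Budget-IT-Strategy-Design-Ops-Budget has odd length 5, so it cannot be 2-colored; at least 3 time slots are needed.
3 time slots suffice: time slot 1 → {Ops, IT}; time slot 2 → {Ethics, Budget, Strategy}; time slot 3 → {Design}. Each listed conflict is separated.

3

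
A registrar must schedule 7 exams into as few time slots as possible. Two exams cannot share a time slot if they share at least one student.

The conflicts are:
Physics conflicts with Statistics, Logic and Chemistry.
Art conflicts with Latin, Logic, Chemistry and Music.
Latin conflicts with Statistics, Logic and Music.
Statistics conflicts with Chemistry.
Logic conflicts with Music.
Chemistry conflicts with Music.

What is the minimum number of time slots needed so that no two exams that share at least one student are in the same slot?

Art, Latin, Logic, Music are mutually in conflict, so at least 4 time slots are needed.
4 time slots suffice: time slot 1 → {Latin, Chemistry}; time slot 2 → {Physics, Art}; time slot 3 → {Statistics, Logic}; time slot 4 → {Music}. Every pair that conflicts lands in different time slots.

4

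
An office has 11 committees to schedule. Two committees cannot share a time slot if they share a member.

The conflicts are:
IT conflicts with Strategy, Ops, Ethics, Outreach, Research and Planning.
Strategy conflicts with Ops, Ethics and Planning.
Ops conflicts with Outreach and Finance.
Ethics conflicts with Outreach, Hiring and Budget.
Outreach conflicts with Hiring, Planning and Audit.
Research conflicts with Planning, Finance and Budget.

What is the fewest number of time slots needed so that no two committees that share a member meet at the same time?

3

IT, Research, Planning all conflict with each other, so at least 3 time slots are needed.
3 time slots suffice: time slot 1 → {IT, Hiring, Audit, Finance, Budget}; time slot 2 → {Strategy, Outreach, Research}; time slot 3 → {Ops, Ethics, Planning}. Every pair that conflicts lands in different time slots.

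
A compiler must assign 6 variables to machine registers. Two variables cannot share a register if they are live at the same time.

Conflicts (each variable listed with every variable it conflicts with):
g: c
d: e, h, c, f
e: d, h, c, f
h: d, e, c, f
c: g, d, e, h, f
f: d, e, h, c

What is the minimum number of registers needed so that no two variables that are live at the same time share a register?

5

d, e, h, c, f all conflict with each other, so at least 5 registers are needed.
Using 5 registers: g=2, d=2, e=3, h=5, c=1, f=4. No two conflicting variables share a register.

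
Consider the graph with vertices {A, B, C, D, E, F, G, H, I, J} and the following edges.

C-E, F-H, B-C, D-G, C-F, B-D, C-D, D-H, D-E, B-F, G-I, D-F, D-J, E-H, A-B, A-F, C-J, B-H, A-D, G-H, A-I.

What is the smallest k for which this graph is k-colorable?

4

B, D, F, H are mutually adjacent (a clique of size 4), so at least 4 colors are needed.
4 colors suffice: color 1 → {D, I}; color 2 → {B, E, G, J}; color 3 → {A, C, H}; color 4 → {F}. Every edge joins two different colors.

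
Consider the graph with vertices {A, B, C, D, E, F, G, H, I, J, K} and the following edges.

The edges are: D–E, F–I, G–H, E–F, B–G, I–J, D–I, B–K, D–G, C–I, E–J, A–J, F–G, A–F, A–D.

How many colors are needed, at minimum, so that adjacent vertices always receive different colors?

2

A and D are adjacent, so at least 2 colors are needed.
2 colors suffice: color 1 → {B, C, D, F, H, J}; color 2 → {A, E, G, I, K}. No two adjacent vertices share a color.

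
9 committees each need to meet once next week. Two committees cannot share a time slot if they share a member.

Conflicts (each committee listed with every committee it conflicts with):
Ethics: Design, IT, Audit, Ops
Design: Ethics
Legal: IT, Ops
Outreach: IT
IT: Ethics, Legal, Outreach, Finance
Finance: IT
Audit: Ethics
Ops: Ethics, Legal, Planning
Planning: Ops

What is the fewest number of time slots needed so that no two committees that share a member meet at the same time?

2

Legal and IT conflict, so at least 2 time slots are needed.
A valid assignment using 2 time slots: Ethics=2, Design=1, Legal=2, Outreach=2, IT=1, Finance=2, Audit=1, Ops=1, Planning=2. Every pair that conflicts lands in different time slots.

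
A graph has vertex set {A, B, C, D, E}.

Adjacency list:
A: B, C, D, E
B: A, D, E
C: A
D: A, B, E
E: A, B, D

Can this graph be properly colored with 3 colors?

A, B, D, E form a clique, so at least 4 colors are needed.
So 3 colors are not enough.

No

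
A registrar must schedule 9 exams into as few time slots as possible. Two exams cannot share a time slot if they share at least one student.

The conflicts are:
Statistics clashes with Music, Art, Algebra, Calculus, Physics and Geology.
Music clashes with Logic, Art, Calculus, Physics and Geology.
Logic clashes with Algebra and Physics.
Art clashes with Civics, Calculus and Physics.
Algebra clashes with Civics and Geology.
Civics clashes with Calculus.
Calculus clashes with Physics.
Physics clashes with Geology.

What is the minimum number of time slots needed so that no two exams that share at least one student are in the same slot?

5

Statistics, Music, Art, Calculus, Physics are mutually in conflict, so at least 5 time slots are needed.
Using 5 time slots: Statistics=3, Music=2, Logic=3, Art=4, Algebra=1, Civics=2, Calculus=5, Physics=1, Geology=4. No two conflicting exams share a time slot.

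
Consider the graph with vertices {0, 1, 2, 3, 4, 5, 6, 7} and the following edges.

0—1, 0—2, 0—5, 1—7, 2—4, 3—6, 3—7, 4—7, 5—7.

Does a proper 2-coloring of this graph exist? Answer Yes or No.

The cycle 4-7-1-0-2-4 has odd length 5, so it cannot be 2-colored; at least 3 colors are needed.
So 2 colors are not enough.

No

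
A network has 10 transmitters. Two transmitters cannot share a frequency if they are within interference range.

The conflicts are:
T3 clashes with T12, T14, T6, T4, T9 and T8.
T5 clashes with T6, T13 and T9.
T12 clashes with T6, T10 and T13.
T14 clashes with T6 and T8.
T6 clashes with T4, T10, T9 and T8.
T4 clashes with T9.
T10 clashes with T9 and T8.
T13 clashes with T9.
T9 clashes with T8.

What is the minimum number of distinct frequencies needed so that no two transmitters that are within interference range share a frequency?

T3, T14, T6, T8 pairwise conflict, so at least 4 frequencies are needed.
Using 4 frequencies: T3=3, T5=3, T12=2, T14=2, T6=1, T4=4, T10=3, T13=1, T9=2, T8=4. Each listed conflict is separated.

4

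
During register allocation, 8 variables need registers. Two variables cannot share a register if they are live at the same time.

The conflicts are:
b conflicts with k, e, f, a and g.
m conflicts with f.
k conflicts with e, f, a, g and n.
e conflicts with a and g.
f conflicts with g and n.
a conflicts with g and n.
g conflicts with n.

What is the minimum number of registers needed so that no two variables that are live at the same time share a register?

5

b, k, e, a, g are mutually in conflict, so at least 5 registers are needed.
5 registers suffice: b=4, m=1, k=1, e=5, f=3, a=3, g=2, n=4. No two conflicting variables share a register.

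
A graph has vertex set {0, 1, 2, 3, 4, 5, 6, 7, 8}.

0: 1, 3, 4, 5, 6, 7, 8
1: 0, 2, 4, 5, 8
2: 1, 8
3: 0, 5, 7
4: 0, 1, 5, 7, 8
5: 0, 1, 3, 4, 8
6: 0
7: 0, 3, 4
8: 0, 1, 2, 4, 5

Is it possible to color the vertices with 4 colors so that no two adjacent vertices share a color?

0, 1, 4, 5, 8 form a clique, so at least 5 colors are needed.
So 4 colors are not enough.

No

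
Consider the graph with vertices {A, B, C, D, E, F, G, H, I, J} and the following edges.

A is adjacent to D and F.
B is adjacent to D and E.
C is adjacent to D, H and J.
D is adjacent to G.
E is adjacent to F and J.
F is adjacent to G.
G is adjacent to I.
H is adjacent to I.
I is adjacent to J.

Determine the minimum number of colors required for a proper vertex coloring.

The cycle I-J-E-F-G-I has odd length 5, so it cannot be 2-colored; at least 3 colors are needed.
One proper 3-coloring: A=2, B=2, C=3, D=1, E=1, F=3, G=2, H=2, I=1, J=2. No two adjacent vertices share a color.

3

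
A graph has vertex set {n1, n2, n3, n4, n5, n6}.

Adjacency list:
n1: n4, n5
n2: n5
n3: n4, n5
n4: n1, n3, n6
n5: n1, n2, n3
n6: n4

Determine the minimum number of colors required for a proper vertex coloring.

2

n3 and n5 are adjacent, so at least 2 colors are needed.
One proper 2-coloring: n1=2, n2=2, n3=2, n4=1, n5=1, n6=2. Each edge has distinct colors on its endpoints.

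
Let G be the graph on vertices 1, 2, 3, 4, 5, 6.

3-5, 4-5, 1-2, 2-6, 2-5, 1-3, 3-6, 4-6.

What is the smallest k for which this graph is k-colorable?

2

4 and 5 are adjacent, so at least 2 colors are needed.
2 colors suffice: color a → {2, 3, 4}; color b → {1, 5, 6}. No two adjacent vertices share a color.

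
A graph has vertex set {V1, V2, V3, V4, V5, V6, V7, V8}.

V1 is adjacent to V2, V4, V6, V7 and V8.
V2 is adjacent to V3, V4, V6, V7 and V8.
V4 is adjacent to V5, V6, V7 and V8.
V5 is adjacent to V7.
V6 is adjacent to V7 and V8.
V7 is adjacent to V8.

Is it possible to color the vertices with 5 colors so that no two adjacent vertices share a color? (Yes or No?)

V1, V2, V4, V6, V7, V8 form a clique, so at least 6 colors are needed.
So 5 colors are not enough.

No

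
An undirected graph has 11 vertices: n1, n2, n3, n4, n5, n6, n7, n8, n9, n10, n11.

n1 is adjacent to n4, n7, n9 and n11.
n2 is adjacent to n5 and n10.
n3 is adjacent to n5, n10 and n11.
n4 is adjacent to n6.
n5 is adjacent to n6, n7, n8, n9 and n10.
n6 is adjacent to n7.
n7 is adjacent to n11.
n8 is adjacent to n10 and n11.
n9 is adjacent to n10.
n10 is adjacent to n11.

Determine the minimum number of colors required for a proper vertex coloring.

3

n5, n6, n7 are mutually adjacent, so at least 3 colors are needed.
One proper 3-coloring: n1=2, n2=3, n3=3, n4=1, n5=1, n6=2, n7=3, n8=3, n9=3, n10=2, n11=1. Every edge joins two different colors.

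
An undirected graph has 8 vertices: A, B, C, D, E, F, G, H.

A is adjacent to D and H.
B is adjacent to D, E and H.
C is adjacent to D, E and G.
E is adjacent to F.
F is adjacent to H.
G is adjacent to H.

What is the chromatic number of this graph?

The cycle H-F-E-C-G-H has odd length 5, so it cannot be 2-colored; at least 3 colors are needed.
One proper 3-coloring: A=blue, B=blue, C=blue, D=red, E=red, F=blue, G=green, H=red. No two adjacent vertices share a color.

3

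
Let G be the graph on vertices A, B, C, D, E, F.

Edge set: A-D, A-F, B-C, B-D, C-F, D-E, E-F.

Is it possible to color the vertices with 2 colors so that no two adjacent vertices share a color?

The cycle F-C-B-D-E-F has odd length 5, so it cannot be 2-colored; at least 3 colors are needed.
So 2 colors are not enough.

No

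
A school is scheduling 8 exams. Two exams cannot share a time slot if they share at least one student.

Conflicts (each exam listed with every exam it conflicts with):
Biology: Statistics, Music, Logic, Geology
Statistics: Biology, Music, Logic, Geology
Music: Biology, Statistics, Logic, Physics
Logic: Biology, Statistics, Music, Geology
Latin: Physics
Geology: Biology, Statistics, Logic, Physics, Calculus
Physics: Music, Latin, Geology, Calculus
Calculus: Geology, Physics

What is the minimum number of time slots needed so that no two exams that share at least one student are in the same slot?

4

Biology, Statistics, Music, Logic pairwise conflict, so at least 4 time slots are needed.
Using 4 time slots: Biology=3, Statistics=4, Music=1, Logic=2, Latin=1, Geology=1, Physics=2, Calculus=3. No two conflicting exams share a time slot.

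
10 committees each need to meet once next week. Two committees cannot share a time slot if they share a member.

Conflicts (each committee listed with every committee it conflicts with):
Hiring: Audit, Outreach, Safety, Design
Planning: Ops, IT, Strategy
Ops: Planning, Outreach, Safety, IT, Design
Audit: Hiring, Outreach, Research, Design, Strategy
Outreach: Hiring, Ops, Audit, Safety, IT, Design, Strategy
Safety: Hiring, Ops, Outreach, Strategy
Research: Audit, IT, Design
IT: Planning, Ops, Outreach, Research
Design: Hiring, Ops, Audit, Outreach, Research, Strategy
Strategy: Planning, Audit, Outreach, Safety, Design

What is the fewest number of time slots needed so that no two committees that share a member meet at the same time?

Audit, Outreach, Design, Strategy pairwise conflict, so at least 4 time slots are needed.
4 time slots suffice: Hiring=3, Planning=1, Ops=3, Audit=4, Outreach=1, Safety=2, Research=1, IT=2, Design=2, Strategy=3. Each listed conflict is separated.

4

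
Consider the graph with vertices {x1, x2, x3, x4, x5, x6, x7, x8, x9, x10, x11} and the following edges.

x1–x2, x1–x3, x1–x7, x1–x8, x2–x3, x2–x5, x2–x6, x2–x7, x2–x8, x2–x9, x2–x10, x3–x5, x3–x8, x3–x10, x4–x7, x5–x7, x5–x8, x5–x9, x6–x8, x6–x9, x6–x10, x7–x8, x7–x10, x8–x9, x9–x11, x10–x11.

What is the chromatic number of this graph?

x2, x5, x8, x9 are mutually adjacent (a clique of size 4), so at least 4 colors are needed.
One proper 4-coloring: x1=Y, x2=R, x3=G, x4=R, x5=Y, x6=Y, x7=G, x8=B, x9=G, x10=B, x11=R. No two adjacent vertices share a color.

4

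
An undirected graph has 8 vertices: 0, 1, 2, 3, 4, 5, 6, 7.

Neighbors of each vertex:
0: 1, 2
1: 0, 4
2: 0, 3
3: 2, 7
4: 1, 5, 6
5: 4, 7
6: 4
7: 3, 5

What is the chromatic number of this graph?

3

The cycle 7-3-2-0-1-4-5-7 has odd length 7, so it cannot be 2-colored; at least 3 colors are needed.
One proper 3-coloring: 0=a, 1=b, 2=b, 3=a, 4=a, 5=b, 6=b, 7=c. Each edge has distinct colors on its endpoints.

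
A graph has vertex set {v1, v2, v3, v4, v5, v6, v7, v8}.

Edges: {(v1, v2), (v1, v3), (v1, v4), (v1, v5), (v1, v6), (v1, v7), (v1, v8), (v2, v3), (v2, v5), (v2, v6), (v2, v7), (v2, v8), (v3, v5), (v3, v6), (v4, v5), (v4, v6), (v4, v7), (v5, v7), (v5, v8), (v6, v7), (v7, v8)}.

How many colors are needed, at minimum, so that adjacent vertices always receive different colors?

5

v1, v2, v5, v7, v8 are mutually adjacent (a clique of size 5), so at least 5 colors are needed.
5 colors suffice: color red → {v1}; color blue → {v5, v6}; color green → {v3, v7}; color yellow → {v2, v4}; color purple → {v8}. Each edge has distinct colors on its endpoints.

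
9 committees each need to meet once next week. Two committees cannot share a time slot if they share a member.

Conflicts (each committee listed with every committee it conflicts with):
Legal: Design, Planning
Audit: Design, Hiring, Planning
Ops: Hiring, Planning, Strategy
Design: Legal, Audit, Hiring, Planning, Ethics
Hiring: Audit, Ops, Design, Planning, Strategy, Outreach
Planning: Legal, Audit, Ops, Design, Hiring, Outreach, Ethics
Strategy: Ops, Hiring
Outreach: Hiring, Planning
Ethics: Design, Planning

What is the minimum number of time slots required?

4

Audit, Design, Hiring, Planning all conflict with each other, so at least 4 time slots are needed.
Using 4 time slots: Legal=2, Audit=4, Ops=3, Design=3, Hiring=2, Planning=1, Strategy=1, Outreach=3, Ethics=2. Every pair that conflicts lands in different time slots.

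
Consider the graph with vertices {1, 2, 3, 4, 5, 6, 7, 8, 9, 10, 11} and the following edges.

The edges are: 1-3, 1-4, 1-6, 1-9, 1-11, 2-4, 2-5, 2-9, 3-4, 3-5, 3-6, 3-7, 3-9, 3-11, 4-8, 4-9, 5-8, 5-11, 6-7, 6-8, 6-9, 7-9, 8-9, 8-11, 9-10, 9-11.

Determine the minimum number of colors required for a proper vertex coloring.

4

1, 3, 9, 11 form a clique, so at least 4 colors are needed.
4 colors suffice: color red → {5, 9}; color blue → {2, 3, 8, 10}; color green → {1, 7}; color yellow → {4, 6, 11}. No two adjacent vertices share a color.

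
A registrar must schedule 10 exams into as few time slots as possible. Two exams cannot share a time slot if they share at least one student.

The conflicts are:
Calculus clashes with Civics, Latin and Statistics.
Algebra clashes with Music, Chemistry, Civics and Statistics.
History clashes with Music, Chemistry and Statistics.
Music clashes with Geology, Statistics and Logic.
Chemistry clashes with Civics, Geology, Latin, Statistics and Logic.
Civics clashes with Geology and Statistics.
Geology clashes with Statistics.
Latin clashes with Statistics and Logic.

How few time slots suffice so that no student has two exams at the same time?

4

Chemistry, Civics, Geology, Statistics pairwise conflict, so at least 4 time slots are needed.
4 time slots suffice: time slot 1 → {Statistics, Logic}; time slot 2 → {Calculus, Music, Chemistry}; time slot 3 → {History, Civics, Latin}; time slot 4 → {Algebra, Geology}. Every pair that conflicts lands in different time slots.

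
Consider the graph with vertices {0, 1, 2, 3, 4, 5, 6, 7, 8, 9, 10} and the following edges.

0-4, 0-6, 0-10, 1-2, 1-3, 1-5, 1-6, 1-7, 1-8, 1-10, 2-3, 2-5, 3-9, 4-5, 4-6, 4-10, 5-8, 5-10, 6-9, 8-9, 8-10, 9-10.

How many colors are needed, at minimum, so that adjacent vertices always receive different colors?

1, 5, 8, 10 are mutually adjacent (a clique of size 4), so at least 4 colors are needed.
4 colors suffice: color a → {1, 4, 9}; color b → {2, 6, 7, 10}; color c → {0, 3, 5}; color d → {8}. Each edge has distinct colors on its endpoints.

4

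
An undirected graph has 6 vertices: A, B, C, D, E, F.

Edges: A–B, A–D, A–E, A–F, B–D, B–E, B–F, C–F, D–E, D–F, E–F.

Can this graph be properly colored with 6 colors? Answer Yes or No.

The chromatic number is 5. A, B, D, E, F are mutually adjacent (a clique of size 5), so at least 5 colors are needed.
One proper 5-coloring: A=purple, B=green, C=blue, D=blue, E=yellow, F=red.
Since 6 ≥ 5, a proper 6-coloring certainly exists.

Yes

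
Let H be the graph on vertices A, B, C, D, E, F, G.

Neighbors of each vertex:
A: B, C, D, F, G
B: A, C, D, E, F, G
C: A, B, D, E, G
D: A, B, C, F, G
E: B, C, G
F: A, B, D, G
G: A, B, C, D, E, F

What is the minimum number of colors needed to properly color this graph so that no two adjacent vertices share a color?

5

A, B, C, D, G are pairwise adjacent (a clique of size 5), so at least 5 colors are needed.
One proper 5-coloring: A=3, B=2, C=4, D=5, E=3, F=4, G=1. Every edge joins two different colors.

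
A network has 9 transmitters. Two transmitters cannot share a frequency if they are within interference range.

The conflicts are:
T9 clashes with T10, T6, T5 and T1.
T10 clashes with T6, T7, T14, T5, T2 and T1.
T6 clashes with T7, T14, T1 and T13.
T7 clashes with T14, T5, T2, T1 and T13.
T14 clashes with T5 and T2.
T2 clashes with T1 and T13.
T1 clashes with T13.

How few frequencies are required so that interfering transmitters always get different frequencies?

T10, T7, T14, T2 all conflict with each other, so at least 4 frequencies are needed.
4 frequencies suffice: frequency 1 → {T10, T13}; frequency 2 → {T9, T7}; frequency 3 → {T6, T5, T2}; frequency 4 → {T14, T1}. Each listed conflict is separated.

4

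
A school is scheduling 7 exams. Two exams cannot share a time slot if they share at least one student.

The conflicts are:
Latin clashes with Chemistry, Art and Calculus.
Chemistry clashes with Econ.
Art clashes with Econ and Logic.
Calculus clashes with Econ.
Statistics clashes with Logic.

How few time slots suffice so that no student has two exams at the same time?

Latin and Calculus conflict, so at least 2 time slots are needed.
2 time slots suffice: time slot 1 → {Latin, Econ, Logic}; time slot 2 → {Chemistry, Art, Calculus, Statistics}. No two conflicting exams share a time slot.

2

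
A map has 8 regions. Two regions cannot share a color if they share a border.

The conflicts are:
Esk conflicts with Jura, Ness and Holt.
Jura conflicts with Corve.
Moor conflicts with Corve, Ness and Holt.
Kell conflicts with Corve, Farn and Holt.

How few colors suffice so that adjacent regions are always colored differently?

3

The cycle Jura-Esk-Holt-Moor-Corve-Jura has odd length 5, so it cannot be 2-colored; at least 3 colors are needed.
3 colors suffice: Esk=2, Jura=3, Moor=2, Kell=2, Corve=1, Farn=1, Ness=1, Holt=1. No two conflicting regions share a color.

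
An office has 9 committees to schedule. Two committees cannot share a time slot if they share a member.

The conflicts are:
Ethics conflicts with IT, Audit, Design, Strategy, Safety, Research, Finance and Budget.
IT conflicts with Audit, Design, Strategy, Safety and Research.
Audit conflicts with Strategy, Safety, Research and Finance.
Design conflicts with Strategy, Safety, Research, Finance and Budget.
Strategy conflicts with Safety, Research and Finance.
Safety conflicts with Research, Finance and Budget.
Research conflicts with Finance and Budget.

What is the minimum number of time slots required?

Ethics, IT, Audit, Strategy, Safety, Research pairwise conflict, so at least 6 time slots are needed.
Using 6 time slots: Ethics=3, IT=6, Audit=5, Design=5, Strategy=4, Safety=2, Research=1, Finance=6, Budget=4. Each listed conflict is separated.

6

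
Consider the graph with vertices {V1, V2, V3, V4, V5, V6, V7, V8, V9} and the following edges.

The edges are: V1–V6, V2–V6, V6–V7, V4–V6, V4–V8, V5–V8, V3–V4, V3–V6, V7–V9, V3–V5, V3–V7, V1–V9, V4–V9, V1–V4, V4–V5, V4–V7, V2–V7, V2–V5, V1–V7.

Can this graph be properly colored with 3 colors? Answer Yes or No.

No

V1, V4, V7, V9 are pairwise adjacent (a clique of size 4), so at least 4 colors are needed.
So 3 colors are not enough.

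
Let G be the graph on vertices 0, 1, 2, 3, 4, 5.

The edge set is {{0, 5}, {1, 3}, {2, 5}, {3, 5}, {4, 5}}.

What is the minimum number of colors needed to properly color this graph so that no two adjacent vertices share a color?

2

2 and 5 are adjacent, so at least 2 colors are needed.
A valid assignment using 2 colors: 0=blue, 1=red, 2=blue, 3=blue, 4=blue, 5=red. No two adjacent vertices share a color.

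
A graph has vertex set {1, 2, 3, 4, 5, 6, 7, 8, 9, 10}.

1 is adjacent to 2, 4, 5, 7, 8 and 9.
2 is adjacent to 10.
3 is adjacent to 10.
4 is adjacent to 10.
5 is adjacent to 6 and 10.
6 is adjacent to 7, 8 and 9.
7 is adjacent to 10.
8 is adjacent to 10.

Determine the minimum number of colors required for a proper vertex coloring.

2

1 and 7 are adjacent, so at least 2 colors are needed.
2 colors suffice: color a → {1, 6, 10}; color b → {2, 3, 4, 5, 7, 8, 9}. No two adjacent vertices share a color.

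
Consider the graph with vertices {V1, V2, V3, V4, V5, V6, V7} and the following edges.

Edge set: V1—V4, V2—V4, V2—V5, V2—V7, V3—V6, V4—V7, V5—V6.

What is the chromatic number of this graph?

3

V2, V4, V7 are pairwise adjacent, so at least 3 colors are needed.
3 colors suffice: color 1 → {V1, V2, V6}; color 2 → {V3, V4, V5}; color 3 → {V7}. No two adjacent vertices share a color.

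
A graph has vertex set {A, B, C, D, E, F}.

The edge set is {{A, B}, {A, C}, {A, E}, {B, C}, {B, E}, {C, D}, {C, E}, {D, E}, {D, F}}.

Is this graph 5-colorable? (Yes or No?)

Yes

The chromatic number is 4. A, B, C, E are mutually adjacent (a clique of size 4), so at least 4 colors are needed.
4 colors suffice: color red → {E, F}; color blue → {C}; color green → {A, D}; color yellow → {B}.
Since 5 ≥ 4, a proper 5-coloring certainly exists.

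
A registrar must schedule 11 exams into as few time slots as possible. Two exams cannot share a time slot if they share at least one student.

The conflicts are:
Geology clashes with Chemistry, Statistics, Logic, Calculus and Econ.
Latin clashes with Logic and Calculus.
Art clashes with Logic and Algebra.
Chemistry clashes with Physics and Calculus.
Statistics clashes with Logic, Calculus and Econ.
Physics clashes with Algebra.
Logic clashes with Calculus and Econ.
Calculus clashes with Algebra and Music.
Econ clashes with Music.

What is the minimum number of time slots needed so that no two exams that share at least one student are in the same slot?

4

Geology, Statistics, Logic, Econ all conflict with each other, so at least 4 time slots are needed.
4 time slots suffice: time slot 1 → {Art, Physics, Calculus, Econ}; time slot 2 → {Chemistry, Logic, Algebra, Music}; time slot 3 → {Geology, Latin}; time slot 4 → {Statistics}. No two conflicting exams share a time slot.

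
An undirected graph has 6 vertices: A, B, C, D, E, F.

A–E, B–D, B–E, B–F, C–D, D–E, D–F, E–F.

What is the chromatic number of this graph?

4

B, D, E, F are mutually adjacent (a clique of size 4), so at least 4 colors are needed.
4 colors suffice: color 1 → {A, D}; color 2 → {C, E}; color 3 → {B}; color 4 → {F}. Every edge joins two different colors.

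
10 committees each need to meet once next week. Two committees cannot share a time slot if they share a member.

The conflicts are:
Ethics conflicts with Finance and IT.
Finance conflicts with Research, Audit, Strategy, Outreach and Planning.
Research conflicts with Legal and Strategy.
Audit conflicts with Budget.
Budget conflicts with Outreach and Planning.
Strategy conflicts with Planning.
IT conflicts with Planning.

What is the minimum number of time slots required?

Finance, Strategy, Planning are mutually in conflict, so at least 3 time slots are needed.
3 time slots suffice: Ethics=2, Finance=1, Research=2, Audit=2, Budget=1, Legal=1, Strategy=3, IT=1, Outreach=2, Planning=2. No two conflicting committees share a time slot.

3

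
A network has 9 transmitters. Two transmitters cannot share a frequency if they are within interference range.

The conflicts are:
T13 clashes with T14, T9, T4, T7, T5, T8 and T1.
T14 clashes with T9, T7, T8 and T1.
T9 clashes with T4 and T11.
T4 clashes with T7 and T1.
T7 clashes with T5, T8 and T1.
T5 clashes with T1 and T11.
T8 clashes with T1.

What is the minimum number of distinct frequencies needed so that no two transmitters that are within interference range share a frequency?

5

T13, T14, T7, T8, T1 pairwise conflict, so at least 5 frequencies are needed.
A valid assignment using 5 frequencies: T13=1, T14=4, T9=2, T4=4, T7=2, T5=4, T8=5, T1=3, T11=1. Each listed conflict is separated.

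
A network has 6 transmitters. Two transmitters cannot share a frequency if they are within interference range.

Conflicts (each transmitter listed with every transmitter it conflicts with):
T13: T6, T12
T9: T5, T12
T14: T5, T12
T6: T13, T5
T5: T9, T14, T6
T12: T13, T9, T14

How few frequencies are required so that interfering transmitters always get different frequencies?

3

The cycle T12-T13-T6-T5-T9-T12 has odd length 5, so it cannot be 2-colored; at least 3 frequencies are needed.
3 frequencies suffice: frequency 1 → {T5, T12}; frequency 2 → {T9, T14, T6}; frequency 3 → {T13}. Each listed conflict is separated.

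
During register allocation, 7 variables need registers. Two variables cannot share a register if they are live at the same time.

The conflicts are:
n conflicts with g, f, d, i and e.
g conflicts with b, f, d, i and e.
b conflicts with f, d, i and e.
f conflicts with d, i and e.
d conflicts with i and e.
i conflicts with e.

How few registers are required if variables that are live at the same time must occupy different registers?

6

g, b, f, d, i, e all conflict with each other, so at least 6 registers are needed.
Using 6 registers: n=6, g=5, b=6, f=3, d=1, i=2, e=4. Each listed conflict is separated.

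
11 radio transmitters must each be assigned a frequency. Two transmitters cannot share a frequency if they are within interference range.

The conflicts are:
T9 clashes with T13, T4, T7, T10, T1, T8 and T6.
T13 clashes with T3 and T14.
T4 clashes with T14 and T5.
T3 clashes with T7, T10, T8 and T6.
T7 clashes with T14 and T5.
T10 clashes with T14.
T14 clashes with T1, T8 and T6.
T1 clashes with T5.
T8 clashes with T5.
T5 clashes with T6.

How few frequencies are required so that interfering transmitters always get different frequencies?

2

T9 and T4 conflict, so at least 2 frequencies are needed.
A valid assignment using 2 frequencies: T9=1, T13=2, T4=2, T3=1, T7=2, T10=2, T14=1, T1=2, T8=2, T5=1, T6=2. Each listed conflict is separated.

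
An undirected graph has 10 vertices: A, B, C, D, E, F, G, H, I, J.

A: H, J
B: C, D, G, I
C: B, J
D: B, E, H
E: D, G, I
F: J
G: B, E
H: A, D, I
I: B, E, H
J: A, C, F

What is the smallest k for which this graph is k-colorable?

E and I are adjacent, so at least 2 colors are needed.
2 colors suffice: color 1 → {B, E, H, J}; color 2 → {A, C, D, F, G, I}. Every edge joins two different colors.

2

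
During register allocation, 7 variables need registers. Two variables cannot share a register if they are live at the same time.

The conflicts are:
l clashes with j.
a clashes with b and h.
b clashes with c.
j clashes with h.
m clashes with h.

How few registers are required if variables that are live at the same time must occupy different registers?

j and h conflict, so at least 2 registers are needed.
Using 2 registers: l=1, a=2, b=1, j=2, m=2, c=2, h=1. No two conflicting variables share a register.

2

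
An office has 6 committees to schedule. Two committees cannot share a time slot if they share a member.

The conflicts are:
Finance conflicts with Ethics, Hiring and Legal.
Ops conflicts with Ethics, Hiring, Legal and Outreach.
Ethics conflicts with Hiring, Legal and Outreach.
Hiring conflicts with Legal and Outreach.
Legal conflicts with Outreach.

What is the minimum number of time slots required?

Ops, Ethics, Hiring, Legal, Outreach all conflict with each other, so at least 5 time slots are needed.
5 time slots suffice: Finance=4, Ops=4, Ethics=3, Hiring=1, Legal=2, Outreach=5. Each listed conflict is separated.

5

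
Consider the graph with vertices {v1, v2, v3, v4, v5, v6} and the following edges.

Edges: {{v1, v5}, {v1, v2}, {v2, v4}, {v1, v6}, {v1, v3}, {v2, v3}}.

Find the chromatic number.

3

v1, v2, v3 are mutually adjacent, so at least 3 colors are needed.
3 colors suffice: color 1 → {v1, v4}; color 2 → {v2, v5, v6}; color 3 → {v3}. Each edge has distinct colors on its endpoints.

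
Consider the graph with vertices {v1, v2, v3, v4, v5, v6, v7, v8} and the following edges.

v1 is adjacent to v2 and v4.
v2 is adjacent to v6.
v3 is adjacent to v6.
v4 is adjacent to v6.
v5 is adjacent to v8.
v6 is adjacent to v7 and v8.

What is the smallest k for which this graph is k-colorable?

v1 and v4 are adjacent, so at least 2 colors are needed.
2 colors suffice: color R → {v1, v5, v6}; color B → {v2, v3, v4, v7, v8}. No two adjacent vertices share a color.

2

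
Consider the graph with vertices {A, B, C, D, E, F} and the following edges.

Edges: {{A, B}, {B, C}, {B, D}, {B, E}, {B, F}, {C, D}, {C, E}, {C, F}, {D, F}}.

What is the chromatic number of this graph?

4

B, C, D, F are mutually adjacent (a clique of size 4), so at least 4 colors are needed.
4 colors suffice: color red → {B}; color blue → {A, C}; color green → {D, E}; color yellow → {F}. Every edge joins two different colors.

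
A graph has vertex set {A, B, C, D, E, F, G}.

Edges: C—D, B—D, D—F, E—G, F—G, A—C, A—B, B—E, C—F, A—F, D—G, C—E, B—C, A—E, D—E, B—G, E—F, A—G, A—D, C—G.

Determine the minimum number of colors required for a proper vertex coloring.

A, C, D, E, F, G are mutually adjacent (a clique of size 6), so at least 6 colors are needed.
One proper 6-coloring: A=1, B=6, C=2, D=5, E=3, F=6, G=4. No two adjacent vertices share a color.

6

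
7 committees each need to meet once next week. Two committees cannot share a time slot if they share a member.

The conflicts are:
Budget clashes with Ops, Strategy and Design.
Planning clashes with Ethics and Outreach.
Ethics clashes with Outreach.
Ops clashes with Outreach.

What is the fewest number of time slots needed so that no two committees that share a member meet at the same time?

Planning, Ethics, Outreach pairwise conflict, so at least 3 time slots are needed.
3 time slots suffice: time slot 1 → {Budget, Outreach}; time slot 2 → {Ethics, Ops, Strategy, Design}; time slot 3 → {Planning}. Each listed conflict is separated.

3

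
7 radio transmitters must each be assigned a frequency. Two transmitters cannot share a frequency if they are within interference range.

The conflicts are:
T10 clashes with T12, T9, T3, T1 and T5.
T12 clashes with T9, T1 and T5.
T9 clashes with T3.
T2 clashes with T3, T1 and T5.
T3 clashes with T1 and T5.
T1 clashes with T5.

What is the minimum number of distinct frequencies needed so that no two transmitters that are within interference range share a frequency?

4

T10, T12, T1, T5 pairwise conflict, so at least 4 frequencies are needed.
4 frequencies suffice: frequency 1 → {T10, T2}; frequency 2 → {T9, T5}; frequency 3 → {T1}; frequency 4 → {T12, T3}. No two conflicting transmitters share a frequency.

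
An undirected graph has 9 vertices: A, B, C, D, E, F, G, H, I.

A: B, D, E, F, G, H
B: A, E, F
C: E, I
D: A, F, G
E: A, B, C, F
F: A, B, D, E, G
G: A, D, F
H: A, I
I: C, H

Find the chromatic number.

4

A, B, E, F form a clique, so at least 4 colors are needed.
4 colors suffice: color 1 → {A, I}; color 2 → {C, F, H}; color 3 → {D, E}; color 4 → {B, G}. No two adjacent vertices share a color.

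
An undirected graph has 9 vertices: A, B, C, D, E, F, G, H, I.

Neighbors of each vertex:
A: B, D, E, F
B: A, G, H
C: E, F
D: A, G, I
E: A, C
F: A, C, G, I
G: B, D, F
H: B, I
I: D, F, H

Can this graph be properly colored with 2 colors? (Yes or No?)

No

The cycle G-B-H-I-D-G has odd length 5, so it cannot be 2-colored; at least 3 colors are needed.
So 2 colors are not enough.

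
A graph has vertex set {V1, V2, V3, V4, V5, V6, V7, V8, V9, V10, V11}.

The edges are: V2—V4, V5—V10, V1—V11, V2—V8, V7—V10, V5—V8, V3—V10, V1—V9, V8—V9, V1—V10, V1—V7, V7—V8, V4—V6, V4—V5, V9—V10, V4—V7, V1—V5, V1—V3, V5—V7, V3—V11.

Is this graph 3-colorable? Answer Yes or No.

No

V1, V5, V7, V10 form a clique, so at least 4 colors are needed.
So 3 colors are not enough.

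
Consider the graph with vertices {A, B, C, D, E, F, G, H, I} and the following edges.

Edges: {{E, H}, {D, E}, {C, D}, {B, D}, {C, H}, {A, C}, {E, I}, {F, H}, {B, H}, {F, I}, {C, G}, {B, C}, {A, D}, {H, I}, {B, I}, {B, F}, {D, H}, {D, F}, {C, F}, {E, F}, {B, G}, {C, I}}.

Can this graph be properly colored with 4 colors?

B, C, F, H, I are pairwise adjacent (a clique of size 5), so at least 5 colors are needed.
So 4 colors are not enough.

No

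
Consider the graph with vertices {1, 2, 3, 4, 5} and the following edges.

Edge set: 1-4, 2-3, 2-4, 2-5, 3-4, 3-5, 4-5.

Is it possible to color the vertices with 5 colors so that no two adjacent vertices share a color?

The chromatic number is 4. 2, 3, 4, 5 form a clique, so at least 4 colors are needed.
4 colors suffice: color a → {4}; color b → {1, 5}; color c → {2}; color d → {3}.
Since 5 ≥ 4, a proper 5-coloring certainly exists.

Yes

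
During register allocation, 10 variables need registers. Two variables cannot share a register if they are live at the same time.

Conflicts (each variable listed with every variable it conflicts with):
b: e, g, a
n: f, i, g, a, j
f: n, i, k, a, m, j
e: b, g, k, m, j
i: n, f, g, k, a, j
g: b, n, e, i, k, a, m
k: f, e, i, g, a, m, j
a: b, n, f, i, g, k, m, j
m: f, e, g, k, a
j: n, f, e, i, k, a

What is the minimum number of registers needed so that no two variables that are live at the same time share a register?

f, i, k, a, j all conflict with each other, so at least 5 registers are needed.
5 registers suffice: b=2, n=2, f=4, e=1, i=5, g=3, k=2, a=1, m=5, j=3. Each listed conflict is separated.

5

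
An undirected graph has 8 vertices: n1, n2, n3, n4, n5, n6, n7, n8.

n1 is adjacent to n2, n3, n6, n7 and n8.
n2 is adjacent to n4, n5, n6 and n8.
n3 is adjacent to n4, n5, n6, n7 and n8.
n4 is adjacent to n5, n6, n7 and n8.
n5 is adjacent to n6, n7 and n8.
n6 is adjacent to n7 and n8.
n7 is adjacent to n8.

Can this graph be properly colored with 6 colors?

The chromatic number is 6. n3, n4, n5, n6, n7, n8 form a clique, so at least 6 colors are needed.
6 colors suffice: color 1 → {n8}; color 2 → {n6}; color 3 → {n1, n5}; color 4 → {n2, n3}; color 5 → {n4}; color 6 → {n7}.
That is already a proper 6-coloring.

Yes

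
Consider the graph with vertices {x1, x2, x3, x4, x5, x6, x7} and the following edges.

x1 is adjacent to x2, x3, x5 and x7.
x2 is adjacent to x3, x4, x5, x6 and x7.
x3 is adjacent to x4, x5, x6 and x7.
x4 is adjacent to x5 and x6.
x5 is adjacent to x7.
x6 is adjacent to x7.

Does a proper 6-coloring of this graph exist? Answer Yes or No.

Yes

The chromatic number is 5. x1, x2, x3, x5, x7 form a clique, so at least 5 colors are needed.
One proper 5-coloring: x1=5, x2=2, x3=1, x4=3, x5=4, x6=4, x7=3.
Since 6 ≥ 5, a proper 6-coloring certainly exists.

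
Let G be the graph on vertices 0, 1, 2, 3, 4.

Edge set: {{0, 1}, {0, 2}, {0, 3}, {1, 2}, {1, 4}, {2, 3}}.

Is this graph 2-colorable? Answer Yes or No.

No

0, 2, 3 are mutually adjacent, so at least 3 colors are needed.
So 2 colors are not enough.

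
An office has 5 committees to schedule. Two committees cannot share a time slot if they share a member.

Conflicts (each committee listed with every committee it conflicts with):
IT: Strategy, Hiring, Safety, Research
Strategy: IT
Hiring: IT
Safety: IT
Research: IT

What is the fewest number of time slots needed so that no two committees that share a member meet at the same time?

IT and Research conflict, so at least 2 time slots are needed.
2 time slots suffice: IT=1, Strategy=2, Hiring=2, Safety=2, Research=2. Every pair that conflicts lands in different time slots.

2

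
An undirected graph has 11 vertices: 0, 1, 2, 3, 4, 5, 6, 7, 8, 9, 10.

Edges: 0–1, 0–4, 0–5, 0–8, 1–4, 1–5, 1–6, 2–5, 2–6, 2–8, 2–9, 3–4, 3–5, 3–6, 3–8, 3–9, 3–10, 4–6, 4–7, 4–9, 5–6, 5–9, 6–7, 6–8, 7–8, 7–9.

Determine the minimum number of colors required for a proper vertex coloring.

6, 7, 8 form a triangle, so at least 3 colors are needed.
3 colors suffice: color a → {0, 6, 9, 10}; color b → {4, 5, 8}; color c → {1, 2, 3, 7}. Each edge has distinct colors on its endpoints.

3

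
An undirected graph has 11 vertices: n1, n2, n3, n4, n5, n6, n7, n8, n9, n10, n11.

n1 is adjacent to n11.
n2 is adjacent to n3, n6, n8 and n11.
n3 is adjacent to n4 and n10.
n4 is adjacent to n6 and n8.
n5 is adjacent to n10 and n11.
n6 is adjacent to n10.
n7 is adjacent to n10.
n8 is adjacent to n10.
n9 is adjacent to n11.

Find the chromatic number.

3

The cycle n2-n3-n10-n5-n11-n2 has odd length 5, so it cannot be 2-colored; at least 3 colors are needed.
3 colors suffice: color R → {n4, n10, n11}; color B → {n1, n2, n5, n7, n9}; color G → {n3, n6, n8}. Every edge joins two different colors.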